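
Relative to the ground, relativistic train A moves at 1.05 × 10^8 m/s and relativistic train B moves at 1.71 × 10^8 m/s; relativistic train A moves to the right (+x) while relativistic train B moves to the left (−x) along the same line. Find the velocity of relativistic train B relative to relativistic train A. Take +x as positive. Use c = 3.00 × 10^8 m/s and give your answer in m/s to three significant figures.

β_A = 0.350, β_B = -0.570 (dividing each by c = 3.00 × 10^8 m/s).
Transform to A's frame with the inverse velocity-addition law: u' = (u − v)/(1 − uv/c²), taking u = β_B and v = β_A.
u' = (-0.570 − 0.350) / (1 − (0.350)(-0.570)) = -0.9200/1.1995 = -0.7670.
u' = -0.7670 × 3.00 × 10^8 m/s.

-2.30 × 10^8 m/s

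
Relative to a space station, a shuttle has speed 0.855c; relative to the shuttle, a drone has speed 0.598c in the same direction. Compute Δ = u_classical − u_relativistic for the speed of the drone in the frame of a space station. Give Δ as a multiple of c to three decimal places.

Δ = 0.492c

Galilean: u_cl = 0.598 + 0.855 = 1.4530.
Relativistic: u_rel = (0.598 + 0.855) / (1 + 0.598·0.855) = 1.4530/1.5113 = 0.9614.
Δ = 1.4530 − 0.9614 = 0.4916.
(The classical prediction exceeds c; the relativistic result does not.)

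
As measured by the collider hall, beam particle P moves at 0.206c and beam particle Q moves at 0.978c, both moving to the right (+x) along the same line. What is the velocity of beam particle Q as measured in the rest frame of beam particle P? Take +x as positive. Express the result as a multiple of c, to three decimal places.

β_A = 0.206, β_B = 0.978.
Transform to A's frame with the inverse velocity-addition law: u' = (u − v)/(1 − uv/c²), taking u = β_B and v = β_A.
u' = (0.978 − 0.206) / (1 − (0.206)(0.978)) = 0.7720/0.7985 = 0.9668.

+0.967c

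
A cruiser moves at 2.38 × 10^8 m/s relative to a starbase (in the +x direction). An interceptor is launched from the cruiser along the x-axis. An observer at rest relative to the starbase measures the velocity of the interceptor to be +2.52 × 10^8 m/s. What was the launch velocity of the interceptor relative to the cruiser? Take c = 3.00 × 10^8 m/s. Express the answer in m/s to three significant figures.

v = 0.793c, u = 0.840c.
Invert the composition law: u' = (u − v)/(1 − uv/c²).
u' = (0.840 − 0.793) / (1 − (0.840)(0.793)) = 0.0467/0.3336 = 0.1399.
u' = 0.1399 × 3.00 × 10^8 m/s.

+4.20 × 10^7 m/s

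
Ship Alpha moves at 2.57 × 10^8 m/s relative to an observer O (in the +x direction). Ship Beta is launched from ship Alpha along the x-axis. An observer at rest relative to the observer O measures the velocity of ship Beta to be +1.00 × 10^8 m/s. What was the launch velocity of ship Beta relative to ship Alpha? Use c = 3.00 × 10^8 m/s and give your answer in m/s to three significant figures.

-2.20 × 10^8 m/s

v = 0.857c, u = 0.333c.
Invert the composition law: u' = (u − v)/(1 − uv/c²).
u' = (0.333 − 0.857) / (1 − (0.333)(0.857)) = -0.5233/0.7144 = -0.7325.
u' = -0.7325 × 3.00 × 10^8 m/s.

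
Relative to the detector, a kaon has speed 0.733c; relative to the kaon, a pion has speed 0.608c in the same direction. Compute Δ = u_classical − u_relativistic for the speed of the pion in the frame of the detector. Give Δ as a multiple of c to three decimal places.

Δ = 0.413c

Galilean: u_cl = 0.608 + 0.733 = 1.3410.
Relativistic: u_rel = (0.608 + 0.733) / (1 + 0.608·0.733) = 1.3410/1.4457 = 0.9276.
Δ = 1.3410 − 0.9276 = 0.4134.
(The classical prediction exceeds c; the relativistic result does not.)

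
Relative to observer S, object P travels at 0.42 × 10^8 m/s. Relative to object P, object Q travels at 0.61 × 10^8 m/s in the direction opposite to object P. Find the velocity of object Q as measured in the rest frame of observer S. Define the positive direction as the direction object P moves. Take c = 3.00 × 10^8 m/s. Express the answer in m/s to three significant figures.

-1.96 × 10^7 m/s

In units of c (dividing by 3.00 × 10^8 m/s): v = 0.140, u' = -0.203.
u = (u' + v)/(1 + u'v/c²):
u = (-0.203 + 0.140) / (1 + (-0.203)·0.140) = -0.0633/0.9715 = -0.0652
(Galilean addition would give -0.063c.)
Converting back: u = -0.0652 × 3.00 × 10^8 m/s.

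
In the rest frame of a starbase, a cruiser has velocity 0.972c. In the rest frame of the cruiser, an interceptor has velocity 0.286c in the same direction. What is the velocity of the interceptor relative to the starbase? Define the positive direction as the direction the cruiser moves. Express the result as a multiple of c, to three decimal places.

With v = 0.972 and u' = 0.286 (in units of c),
u = (u' + v)/(1 + u'v/c²):
u = (0.286 + 0.972) / (1 + 0.286·0.972) = 1.2580/1.2780 = 0.9844

0.984c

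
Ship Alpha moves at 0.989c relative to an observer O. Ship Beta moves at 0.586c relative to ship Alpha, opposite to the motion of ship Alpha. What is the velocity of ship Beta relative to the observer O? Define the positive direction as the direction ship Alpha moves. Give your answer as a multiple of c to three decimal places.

+0.959c

With v = 0.989 and u' = -0.586 (in units of c),
u = (u' + v)/(1 + u'v/c²):
u = (-0.586 + 0.989) / (1 + (-0.586)·0.989) = 0.4030/0.4204 = 0.9585
(Galilean addition would give +0.403c.)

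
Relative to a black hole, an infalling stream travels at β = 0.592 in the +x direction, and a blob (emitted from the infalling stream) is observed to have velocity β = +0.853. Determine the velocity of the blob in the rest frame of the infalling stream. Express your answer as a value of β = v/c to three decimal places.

β = +0.527

Invert the composition law: u' = (u − v)/(1 − uv/c²).
u' = (0.853 − 0.592) / (1 − (0.853)(0.592)) = 0.2610/0.4950 = 0.5272.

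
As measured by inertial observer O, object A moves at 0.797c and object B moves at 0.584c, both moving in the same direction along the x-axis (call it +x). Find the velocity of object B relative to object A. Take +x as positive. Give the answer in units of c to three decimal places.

-0.398c

β_A = 0.797, β_B = 0.584.
Transform to A's frame with the inverse velocity-addition law: u' = (u − v)/(1 − uv/c²), taking u = β_B and v = β_A.
u' = (0.584 − 0.797) / (1 − (0.797)(0.584)) = -0.2130/0.5346 = -0.3985.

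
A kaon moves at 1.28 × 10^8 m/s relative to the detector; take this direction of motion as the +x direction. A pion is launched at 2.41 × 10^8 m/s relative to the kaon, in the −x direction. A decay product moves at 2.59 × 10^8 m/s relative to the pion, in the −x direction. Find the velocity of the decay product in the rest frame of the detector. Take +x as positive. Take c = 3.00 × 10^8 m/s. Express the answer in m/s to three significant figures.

-2.88 × 10^8 m/s

Apply u = (u' + v)/(1 + u'v/c²) successively, working outward toward the detector.
(Dividing each given speed by c = 3.00 × 10^8 m/s to work in units of c.)
Start: velocity of the kaon relative to the detector = 0.4267c.
Compose with the pion (u' = -0.803 in the kaon frame): u_1 = (-0.803 + 0.427) / (1 + (-0.803)·0.427) = -0.3767/0.6572 = -0.5731.
Compose with the decay product (u' = -0.863 in the pion frame): u_2 = (-0.863 + (-0.573)) / (1 + (-0.863)·(-0.573)) = -1.4364/1.4948 = -0.9610.
So u = -0.9610 × 3.00 × 10^8 m/s.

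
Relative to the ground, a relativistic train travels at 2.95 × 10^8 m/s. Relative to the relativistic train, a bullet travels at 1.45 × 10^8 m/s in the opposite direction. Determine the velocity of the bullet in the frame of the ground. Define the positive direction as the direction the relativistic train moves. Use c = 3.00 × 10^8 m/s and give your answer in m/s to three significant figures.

+2.86 × 10^8 m/s

In units of c (dividing by 3.00 × 10^8 m/s): v = 0.983, u' = -0.483.
u = (u' + v)/(1 + u'v/c²):
u = (-0.483 + 0.983) / (1 + (-0.483)·0.983) = 0.5000/0.5247 = 0.9529
(Galilean addition would give +0.500c.)
Converting back: u = 0.9529 × 3.00 × 10^8 m/s.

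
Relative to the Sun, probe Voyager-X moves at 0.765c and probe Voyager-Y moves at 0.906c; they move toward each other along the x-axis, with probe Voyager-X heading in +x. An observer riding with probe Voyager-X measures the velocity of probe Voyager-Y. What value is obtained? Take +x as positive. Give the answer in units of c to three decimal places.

β_A = 0.765, β_B = -0.906.
Transform to A's frame with the inverse velocity-addition law: u' = (u − v)/(1 − uv/c²), taking u = β_B and v = β_A.
u' = (-0.906 − 0.765) / (1 − (0.765)(-0.906)) = -1.6710/1.6931 = -0.9870.

-0.987c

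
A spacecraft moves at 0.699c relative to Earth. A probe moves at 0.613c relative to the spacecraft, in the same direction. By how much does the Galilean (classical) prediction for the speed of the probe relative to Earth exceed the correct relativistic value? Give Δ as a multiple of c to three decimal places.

Δ = 0.394c

Galilean: u_cl = 0.613 + 0.699 = 1.3120.
Relativistic: u_rel = (0.613 + 0.699) / (1 + 0.613·0.699) = 1.3120/1.4285 = 0.9185.
Δ = 1.3120 − 0.9185 = 0.3935.
(The classical prediction exceeds c; the relativistic result does not.)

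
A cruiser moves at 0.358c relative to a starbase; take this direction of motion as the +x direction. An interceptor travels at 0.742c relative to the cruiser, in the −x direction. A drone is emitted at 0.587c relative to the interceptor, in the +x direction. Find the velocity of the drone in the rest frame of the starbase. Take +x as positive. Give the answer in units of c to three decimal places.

+0.092c

Apply u = (u' + v)/(1 + u'v/c²) successively, working outward toward the starbase.
Start: velocity of the cruiser relative to the starbase = 0.3580c.
Compose with the interceptor (u' = -0.742 in the cruiser frame): u_1 = (-0.742 + 0.358) / (1 + (-0.742)·0.358) = -0.3840/0.7344 = -0.5229.
Compose with the drone (u' = 0.587 in the interceptor frame): u_2 = (0.587 + (-0.523)) / (1 + 0.587·(-0.523)) = 0.0641/0.6931 = 0.0925.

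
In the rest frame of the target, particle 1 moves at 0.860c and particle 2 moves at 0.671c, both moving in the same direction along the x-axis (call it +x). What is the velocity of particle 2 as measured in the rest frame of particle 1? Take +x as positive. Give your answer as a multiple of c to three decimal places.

β_A = 0.860, β_B = 0.671.
Transform to A's frame with the inverse velocity-addition law: u' = (u − v)/(1 − uv/c²), taking u = β_B and v = β_A.
u' = (0.671 − 0.860) / (1 − (0.860)(0.671)) = -0.1890/0.4229 = -0.4469.

-0.447c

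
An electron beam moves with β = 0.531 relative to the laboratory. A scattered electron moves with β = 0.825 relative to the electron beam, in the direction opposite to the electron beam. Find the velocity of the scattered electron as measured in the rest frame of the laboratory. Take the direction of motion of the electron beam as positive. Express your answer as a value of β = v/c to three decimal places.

β = -0.523

With v = 0.531 and u' = -0.825 (in units of c),
u = (u' + v)/(1 + u'v/c²):
u = (-0.825 + 0.531) / (1 + (-0.825)·0.531) = -0.2940/0.5619 = -0.5232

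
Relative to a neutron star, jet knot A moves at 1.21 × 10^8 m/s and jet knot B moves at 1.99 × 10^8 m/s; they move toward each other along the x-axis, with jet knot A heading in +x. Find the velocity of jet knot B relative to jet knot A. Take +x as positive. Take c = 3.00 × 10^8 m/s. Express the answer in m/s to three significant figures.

β_A = 0.403, β_B = -0.663 (dividing each by c = 3.00 × 10^8 m/s).
Transform to A's frame with the inverse velocity-addition law: u' = (u − v)/(1 − uv/c²), taking u = β_B and v = β_A.
u' = (-0.663 − 0.403) / (1 − (0.403)(-0.663)) = -1.0667/1.2675 = -0.8415.
u' = -0.8415 × 3.00 × 10^8 m/s.

-2.52 × 10^8 m/s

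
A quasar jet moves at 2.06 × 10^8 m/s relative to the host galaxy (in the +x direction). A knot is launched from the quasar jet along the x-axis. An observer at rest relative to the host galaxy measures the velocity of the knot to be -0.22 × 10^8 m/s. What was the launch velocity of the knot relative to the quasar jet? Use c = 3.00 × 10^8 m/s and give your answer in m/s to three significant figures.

-2.17 × 10^8 m/s

v = 0.687c, u = -0.073c.
Invert the composition law: u' = (u − v)/(1 − uv/c²).
u' = (-0.073 − 0.687) / (1 − (-0.073)(0.687)) = -0.7600/1.0504 = -0.7236.
u' = -0.7236 × 3.00 × 10^8 m/s.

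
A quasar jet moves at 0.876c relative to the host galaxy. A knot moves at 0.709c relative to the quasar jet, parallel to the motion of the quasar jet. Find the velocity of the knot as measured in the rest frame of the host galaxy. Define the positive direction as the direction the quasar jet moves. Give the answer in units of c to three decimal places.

0.978c

With v = 0.876 and u' = 0.709 (in units of c),
u = (u' + v)/(1 + u'v/c²):
u = (0.709 + 0.876) / (1 + 0.709·0.876) = 1.5850/1.6211 = 0.9777
(Galilean addition would give +1.585c, exceeding c.)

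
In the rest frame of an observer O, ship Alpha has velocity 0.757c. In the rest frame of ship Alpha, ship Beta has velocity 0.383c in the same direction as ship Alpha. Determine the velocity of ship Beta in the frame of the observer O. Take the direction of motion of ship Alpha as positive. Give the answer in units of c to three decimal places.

With v = 0.757 and u' = 0.383 (in units of c),
u = (u' + v)/(1 + u'v/c²):
u = (0.383 + 0.757) / (1 + 0.383·0.757) = 1.1400/1.2899 = 0.8838

0.884c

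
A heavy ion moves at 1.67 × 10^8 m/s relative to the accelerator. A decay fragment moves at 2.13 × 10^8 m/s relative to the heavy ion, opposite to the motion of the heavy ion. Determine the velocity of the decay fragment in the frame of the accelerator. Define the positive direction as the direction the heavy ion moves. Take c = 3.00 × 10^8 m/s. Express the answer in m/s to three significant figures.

In units of c (dividing by 3.00 × 10^8 m/s): v = 0.557, u' = -0.710.
u = (u' + v)/(1 + u'v/c²):
u = (-0.710 + 0.557) / (1 + (-0.710)·0.557) = -0.1533/0.6048 = -0.2535
Converting back: u = -0.2535 × 3.00 × 10^8 m/s.

-7.61 × 10^7 m/s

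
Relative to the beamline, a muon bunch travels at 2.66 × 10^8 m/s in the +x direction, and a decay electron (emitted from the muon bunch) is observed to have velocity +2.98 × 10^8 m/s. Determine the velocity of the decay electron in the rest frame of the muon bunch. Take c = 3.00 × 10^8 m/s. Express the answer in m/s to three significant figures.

+2.68 × 10^8 m/s

v = 0.887c, u = 0.993c.
Invert the composition law: u' = (u − v)/(1 − uv/c²).
u' = (0.993 − 0.887) / (1 − (0.993)(0.887)) = 0.1067/0.1192 = 0.8945.
u' = 0.8945 × 3.00 × 10^8 m/s.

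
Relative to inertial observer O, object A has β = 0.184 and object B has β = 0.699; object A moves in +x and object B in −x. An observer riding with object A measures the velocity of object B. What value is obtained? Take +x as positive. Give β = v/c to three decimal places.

β = -0.782

β_A = 0.184, β_B = -0.699.
Transform to A's frame with the inverse velocity-addition law: u' = (u − v)/(1 − uv/c²), taking u = β_B and v = β_A.
u' = (-0.699 − 0.184) / (1 − (0.184)(-0.699)) = -0.8830/1.1286 = -0.7824.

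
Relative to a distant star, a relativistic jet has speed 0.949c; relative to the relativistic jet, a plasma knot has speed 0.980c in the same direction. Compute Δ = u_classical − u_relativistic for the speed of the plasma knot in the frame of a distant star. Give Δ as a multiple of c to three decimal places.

Galilean: u_cl = 0.980 + 0.949 = 1.9290.
Relativistic: u_rel = (0.980 + 0.949) / (1 + 0.980·0.949) = 1.9290/1.9300 = 0.9995.
Δ = 1.9290 − 0.9995 = 0.9295.
(The classical prediction exceeds c; the relativistic result does not.)

Δ = 0.930c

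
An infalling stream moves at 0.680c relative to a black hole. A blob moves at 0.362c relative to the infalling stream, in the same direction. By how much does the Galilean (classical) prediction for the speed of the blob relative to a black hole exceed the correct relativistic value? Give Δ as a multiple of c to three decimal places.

Δ = 0.206c

Galilean: u_cl = 0.362 + 0.680 = 1.0420.
Relativistic: u_rel = (0.362 + 0.680) / (1 + 0.362·0.680) = 1.0420/1.2462 = 0.8362.
Δ = 1.0420 − 0.8362 = 0.2058.
(The classical prediction exceeds c; the relativistic result does not.)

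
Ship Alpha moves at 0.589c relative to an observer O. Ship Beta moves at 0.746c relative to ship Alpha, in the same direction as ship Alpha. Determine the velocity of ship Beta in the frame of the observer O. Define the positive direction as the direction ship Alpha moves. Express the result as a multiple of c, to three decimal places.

0.927c

With v = 0.589 and u' = 0.746 (in units of c),
u = (u' + v)/(1 + u'v/c²):
u = (0.746 + 0.589) / (1 + 0.746·0.589) = 1.3350/1.4394 = 0.9275
(Galilean addition would give +1.335c, exceeding c.)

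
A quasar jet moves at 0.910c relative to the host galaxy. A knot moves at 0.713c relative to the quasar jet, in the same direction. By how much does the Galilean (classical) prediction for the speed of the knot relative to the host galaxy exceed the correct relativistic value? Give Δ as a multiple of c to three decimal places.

Galilean: u_cl = 0.713 + 0.910 = 1.6230.
Relativistic: u_rel = (0.713 + 0.910) / (1 + 0.713·0.910) = 1.6230/1.6488 = 0.9843.
Δ = 1.6230 − 0.9843 = 0.6387.
(The classical prediction exceeds c; the relativistic result does not.)

Δ = 0.639c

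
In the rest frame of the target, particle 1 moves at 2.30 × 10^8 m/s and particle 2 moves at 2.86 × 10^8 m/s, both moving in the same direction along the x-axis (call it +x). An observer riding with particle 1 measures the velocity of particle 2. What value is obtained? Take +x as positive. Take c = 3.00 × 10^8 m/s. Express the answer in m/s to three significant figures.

β_A = 0.767, β_B = 0.953 (dividing each by c = 3.00 × 10^8 m/s).
Transform to A's frame with the inverse velocity-addition law: u' = (u − v)/(1 − uv/c²), taking u = β_B and v = β_A.
u' = (0.953 − 0.767) / (1 − (0.767)(0.953)) = 0.1867/0.2691 = 0.6936.
u' = 0.6936 × 3.00 × 10^8 m/s.

+2.08 × 10^8 m/s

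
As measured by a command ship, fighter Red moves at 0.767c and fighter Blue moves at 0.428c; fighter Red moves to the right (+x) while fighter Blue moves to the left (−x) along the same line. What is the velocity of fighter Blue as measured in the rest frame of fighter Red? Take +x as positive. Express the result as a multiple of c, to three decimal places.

β_A = 0.767, β_B = -0.428.
Transform to A's frame with the inverse velocity-addition law: u' = (u − v)/(1 − uv/c²), taking u = β_B and v = β_A.
u' = (-0.428 − 0.767) / (1 − (0.767)(-0.428)) = -1.1950/1.3283 = -0.8997.

-0.900c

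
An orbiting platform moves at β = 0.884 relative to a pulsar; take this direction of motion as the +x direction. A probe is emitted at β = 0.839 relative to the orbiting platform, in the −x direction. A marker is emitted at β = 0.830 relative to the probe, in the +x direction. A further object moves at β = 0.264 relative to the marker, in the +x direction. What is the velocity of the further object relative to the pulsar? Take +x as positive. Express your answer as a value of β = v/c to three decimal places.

Apply u = (u' + v)/(1 + u'v/c²) successively, working outward toward the pulsar.
Start: velocity of the orbiting platform relative to the pulsar = 0.8840c.
Compose with the probe (u' = -0.839 in the orbiting platform frame): u_1 = (-0.839 + 0.884) / (1 + (-0.839)·0.884) = 0.0450/0.2583 = 0.1742.
Compose with the marker (u' = 0.830 in the probe frame): u_2 = (0.830 + 0.174) / (1 + 0.830·0.174) = 1.0042/1.1446 = 0.8773.
Compose with the further object (u' = 0.264 in the marker frame): u_3 = (0.264 + 0.877) / (1 + 0.264·0.877) = 1.1413/1.2316 = 0.9267.

β = +0.927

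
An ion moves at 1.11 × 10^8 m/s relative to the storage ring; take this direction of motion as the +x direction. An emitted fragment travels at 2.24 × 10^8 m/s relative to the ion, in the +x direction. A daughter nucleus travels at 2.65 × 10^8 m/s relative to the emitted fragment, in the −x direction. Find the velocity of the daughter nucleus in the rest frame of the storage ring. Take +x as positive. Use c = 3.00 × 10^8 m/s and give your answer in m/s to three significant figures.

Apply u = (u' + v)/(1 + u'v/c²) successively, working outward toward the storage ring.
(Dividing each given speed by c = 3.00 × 10^8 m/s to work in units of c.)
Start: velocity of the ion relative to the storage ring = 0.3700c.
Compose with the emitted fragment (u' = 0.747 in the ion frame): u_1 = (0.747 + 0.370) / (1 + 0.747·0.370) = 1.1167/1.2763 = 0.8749.
Compose with the daughter nucleus (u' = -0.883 in the emitted fragment frame): u_2 = (-0.883 + 0.875) / (1 + (-0.883)·0.875) = -0.0084/0.2271 = -0.0369.
So u = -0.0369 × 3.00 × 10^8 m/s.

-1.11 × 10^7 m/s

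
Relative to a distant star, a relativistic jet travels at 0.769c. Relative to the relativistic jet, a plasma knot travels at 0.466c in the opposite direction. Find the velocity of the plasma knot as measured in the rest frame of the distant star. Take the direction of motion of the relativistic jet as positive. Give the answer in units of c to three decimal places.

With v = 0.769 and u' = -0.466 (in units of c),
u = (u' + v)/(1 + u'v/c²):
u = (-0.466 + 0.769) / (1 + (-0.466)·0.769) = 0.3030/0.6416 = 0.4722
(Galilean addition would give +0.303c.)

+0.472c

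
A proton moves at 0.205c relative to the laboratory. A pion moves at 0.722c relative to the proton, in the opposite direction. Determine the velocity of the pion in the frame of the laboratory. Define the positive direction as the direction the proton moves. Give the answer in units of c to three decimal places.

With v = 0.205 and u' = -0.722 (in units of c),
u = (u' + v)/(1 + u'v/c²):
u = (-0.722 + 0.205) / (1 + (-0.722)·0.205) = -0.5170/0.8520 = -0.6068

-0.607c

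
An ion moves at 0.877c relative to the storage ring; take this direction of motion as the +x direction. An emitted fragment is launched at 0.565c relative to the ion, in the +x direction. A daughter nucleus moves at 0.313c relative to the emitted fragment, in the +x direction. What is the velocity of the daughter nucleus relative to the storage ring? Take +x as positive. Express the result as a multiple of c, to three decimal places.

Apply u = (u' + v)/(1 + u'v/c²) successively, working outward toward the storage ring.
Start: velocity of the ion relative to the storage ring = 0.8770c.
Compose with the emitted fragment (u' = 0.565 in the ion frame): u_1 = (0.565 + 0.877) / (1 + 0.565·0.877) = 1.4420/1.4955 = 0.9642.
Compose with the daughter nucleus (u' = 0.313 in the emitted fragment frame): u_2 = (0.313 + 0.964) / (1 + 0.313·0.964) = 1.2772/1.3018 = 0.9811.

0.981c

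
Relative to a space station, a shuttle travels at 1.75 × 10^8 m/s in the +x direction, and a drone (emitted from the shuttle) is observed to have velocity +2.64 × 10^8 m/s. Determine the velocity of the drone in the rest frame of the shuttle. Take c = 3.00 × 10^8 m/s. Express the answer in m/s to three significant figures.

+1.83 × 10^8 m/s

v = 0.583c, u = 0.880c.
Invert the composition law: u' = (u − v)/(1 − uv/c²).
u' = (0.880 − 0.583) / (1 − (0.880)(0.583)) = 0.2967/0.4867 = 0.6096.
u' = 0.6096 × 3.00 × 10^8 m/s.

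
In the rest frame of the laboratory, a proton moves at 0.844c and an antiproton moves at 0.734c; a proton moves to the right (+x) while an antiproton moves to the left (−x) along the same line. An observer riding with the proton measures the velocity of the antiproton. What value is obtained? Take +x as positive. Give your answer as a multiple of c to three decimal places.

β_A = 0.844, β_B = -0.734.
Transform to A's frame with the inverse velocity-addition law: u' = (u − v)/(1 − uv/c²), taking u = β_B and v = β_A.
u' = (-0.734 − 0.844) / (1 − (0.844)(-0.734)) = -1.5780/1.6195 = -0.9744.

-0.974c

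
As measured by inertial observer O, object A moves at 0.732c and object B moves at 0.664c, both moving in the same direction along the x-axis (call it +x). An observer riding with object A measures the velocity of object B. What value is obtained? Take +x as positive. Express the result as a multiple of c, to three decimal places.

-0.132c

β_A = 0.732, β_B = 0.664.
Transform to A's frame with the inverse velocity-addition law: u' = (u − v)/(1 − uv/c²), taking u = β_B and v = β_A.
u' = (0.664 − 0.732) / (1 − (0.732)(0.664)) = -0.0680/0.5140 = -0.1323.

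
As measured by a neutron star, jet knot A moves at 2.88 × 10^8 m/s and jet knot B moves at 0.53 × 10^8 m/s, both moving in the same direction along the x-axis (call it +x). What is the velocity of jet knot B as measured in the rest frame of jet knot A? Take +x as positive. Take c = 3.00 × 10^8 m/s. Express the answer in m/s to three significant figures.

-2.83 × 10^8 m/s

β_A = 0.960, β_B = 0.177 (dividing each by c = 3.00 × 10^8 m/s).
Transform to A's frame with the inverse velocity-addition law: u' = (u − v)/(1 − uv/c²), taking u = β_B and v = β_A.
u' = (0.177 − 0.960) / (1 − (0.960)(0.177)) = -0.7833/0.8304 = -0.9433.
u' = -0.9433 × 3.00 × 10^8 m/s.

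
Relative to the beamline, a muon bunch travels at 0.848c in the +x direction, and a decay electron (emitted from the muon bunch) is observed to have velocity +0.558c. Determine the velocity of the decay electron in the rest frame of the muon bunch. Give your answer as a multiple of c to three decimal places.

Invert the composition law: u' = (u − v)/(1 − uv/c²).
u' = (0.558 − 0.848) / (1 − (0.558)(0.848)) = -0.2900/0.5268 = -0.5505.

-0.550c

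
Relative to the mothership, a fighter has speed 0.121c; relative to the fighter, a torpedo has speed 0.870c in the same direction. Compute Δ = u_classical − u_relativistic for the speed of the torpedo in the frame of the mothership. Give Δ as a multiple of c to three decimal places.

Δ = 0.094c

Galilean: u_cl = 0.870 + 0.121 = 0.9910.
Relativistic: u_rel = (0.870 + 0.121) / (1 + 0.870·0.121) = 0.9910/1.1053 = 0.8966.
Δ = 0.9910 − 0.8966 = 0.0944.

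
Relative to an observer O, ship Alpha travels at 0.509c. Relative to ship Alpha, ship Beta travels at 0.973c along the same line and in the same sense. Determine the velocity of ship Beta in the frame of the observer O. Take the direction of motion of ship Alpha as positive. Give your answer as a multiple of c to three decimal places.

With v = 0.509 and u' = 0.973 (in units of c),
u = (u' + v)/(1 + u'v/c²):
u = (0.973 + 0.509) / (1 + 0.973·0.509) = 1.4820/1.4953 = 0.9911
(Galilean addition would give +1.482c, exceeding c.)

0.991c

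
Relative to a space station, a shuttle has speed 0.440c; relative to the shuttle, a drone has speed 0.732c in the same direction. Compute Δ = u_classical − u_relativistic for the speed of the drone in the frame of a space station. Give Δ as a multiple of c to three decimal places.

Δ = 0.286c

Galilean: u_cl = 0.732 + 0.440 = 1.1720.
Relativistic: u_rel = (0.732 + 0.440) / (1 + 0.732·0.440) = 1.1720/1.3221 = 0.8865.
Δ = 1.1720 − 0.8865 = 0.2855.
(The classical prediction exceeds c; the relativistic result does not.)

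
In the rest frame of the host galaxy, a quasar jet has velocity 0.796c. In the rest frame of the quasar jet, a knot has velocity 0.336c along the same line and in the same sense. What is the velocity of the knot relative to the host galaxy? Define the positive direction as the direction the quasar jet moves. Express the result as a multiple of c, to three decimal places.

With v = 0.796 and u' = 0.336 (in units of c),
u = (u' + v)/(1 + u'v/c²):
u = (0.336 + 0.796) / (1 + 0.336·0.796) = 1.1320/1.2675 = 0.8931
(Galilean addition would give +1.132c, exceeding c.)

0.893c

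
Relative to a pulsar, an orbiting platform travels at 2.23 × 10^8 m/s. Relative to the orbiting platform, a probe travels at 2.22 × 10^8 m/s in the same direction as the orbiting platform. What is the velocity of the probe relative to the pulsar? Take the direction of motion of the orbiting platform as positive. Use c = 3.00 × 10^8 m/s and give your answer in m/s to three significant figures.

2.87 × 10^8 m/s

In units of c (dividing by 3.00 × 10^8 m/s): v = 0.743, u' = 0.740.
u = (u' + v)/(1 + u'v/c²):
u = (0.740 + 0.743) / (1 + 0.740·0.743) = 1.4833/1.5501 = 0.9569
Converting back: u = 0.9569 × 3.00 × 10^8 m/s.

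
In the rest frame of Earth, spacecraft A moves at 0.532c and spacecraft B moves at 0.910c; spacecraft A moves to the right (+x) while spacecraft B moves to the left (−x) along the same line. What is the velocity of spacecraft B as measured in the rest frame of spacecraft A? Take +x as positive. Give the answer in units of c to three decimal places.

β_A = 0.532, β_B = -0.910.
Transform to A's frame with the inverse velocity-addition law: u' = (u − v)/(1 − uv/c²), taking u = β_B and v = β_A.
u' = (-0.910 − 0.532) / (1 − (0.532)(-0.910)) = -1.4420/1.4841 = -0.9716.

-0.972c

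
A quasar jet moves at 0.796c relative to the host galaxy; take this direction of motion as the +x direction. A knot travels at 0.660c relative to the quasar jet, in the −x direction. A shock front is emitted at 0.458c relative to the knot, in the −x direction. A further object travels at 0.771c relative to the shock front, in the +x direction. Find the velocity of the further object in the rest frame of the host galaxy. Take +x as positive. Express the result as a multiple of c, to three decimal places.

+0.677c

Apply u = (u' + v)/(1 + u'v/c²) successively, working outward toward the host galaxy.
Start: velocity of the quasar jet relative to the host galaxy = 0.7960c.
Compose with the knot (u' = -0.660 in the quasar jet frame): u_1 = (-0.660 + 0.796) / (1 + (-0.660)·0.796) = 0.1360/0.4746 = 0.2865.
Compose with the shock front (u' = -0.458 in the knot frame): u_2 = (-0.458 + 0.287) / (1 + (-0.458)·0.287) = -0.1715/0.8688 = -0.1974.
Compose with the further object (u' = 0.771 in the shock front frame): u_3 = (0.771 + (-0.197)) / (1 + 0.771·(-0.197)) = 0.5736/0.8478 = 0.6766.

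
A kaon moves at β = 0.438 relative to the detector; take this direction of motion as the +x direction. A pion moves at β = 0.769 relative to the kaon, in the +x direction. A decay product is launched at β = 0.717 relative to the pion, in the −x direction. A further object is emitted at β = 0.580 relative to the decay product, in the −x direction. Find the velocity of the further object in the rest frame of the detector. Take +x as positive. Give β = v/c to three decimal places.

β = -0.076

Apply u = (u' + v)/(1 + u'v/c²) successively, working outward toward the detector.
Start: velocity of the kaon relative to the detector = 0.4380c.
Compose with the pion (u' = 0.769 in the kaon frame): u_1 = (0.769 + 0.438) / (1 + 0.769·0.438) = 1.2070/1.3368 = 0.9029.
Compose with the decay product (u' = -0.717 in the pion frame): u_2 = (-0.717 + 0.903) / (1 + (-0.717)·0.903) = 0.1859/0.3526 = 0.5271.
Compose with the further object (u' = -0.580 in the decay product frame): u_3 = (-0.580 + 0.527) / (1 + (-0.580)·0.527) = -0.0529/0.6943 = -0.0761.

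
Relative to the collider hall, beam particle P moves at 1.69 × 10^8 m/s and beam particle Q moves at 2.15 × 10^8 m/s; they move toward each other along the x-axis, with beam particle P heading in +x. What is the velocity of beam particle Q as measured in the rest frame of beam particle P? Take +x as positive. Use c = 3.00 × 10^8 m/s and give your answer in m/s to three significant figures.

-2.74 × 10^8 m/s

β_A = 0.563, β_B = -0.717 (dividing each by c = 3.00 × 10^8 m/s).
Transform to A's frame with the inverse velocity-addition law: u' = (u − v)/(1 − uv/c²), taking u = β_B and v = β_A.
u' = (-0.717 − 0.563) / (1 − (0.563)(-0.717)) = -1.2800/1.4037 = -0.9119.
u' = -0.9119 × 3.00 × 10^8 m/s.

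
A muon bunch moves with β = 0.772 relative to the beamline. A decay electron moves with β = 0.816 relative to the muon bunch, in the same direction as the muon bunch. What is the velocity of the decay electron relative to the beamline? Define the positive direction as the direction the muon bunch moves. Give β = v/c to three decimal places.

With v = 0.772 and u' = 0.816 (in units of c),
u = (u' + v)/(1 + u'v/c²):
u = (0.816 + 0.772) / (1 + 0.816·0.772) = 1.5880/1.6300 = 0.9743
(Galilean addition would give +1.588c, exceeding c.)

β = 0.974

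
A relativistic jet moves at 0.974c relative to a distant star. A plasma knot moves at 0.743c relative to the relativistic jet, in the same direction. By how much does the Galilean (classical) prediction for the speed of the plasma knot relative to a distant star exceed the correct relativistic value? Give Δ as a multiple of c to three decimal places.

Galilean: u_cl = 0.743 + 0.974 = 1.7170.
Relativistic: u_rel = (0.743 + 0.974) / (1 + 0.743·0.974) = 1.7170/1.7237 = 0.9961.
Δ = 1.7170 − 0.9961 = 0.7209.
(The classical prediction exceeds c; the relativistic result does not.)

Δ = 0.721c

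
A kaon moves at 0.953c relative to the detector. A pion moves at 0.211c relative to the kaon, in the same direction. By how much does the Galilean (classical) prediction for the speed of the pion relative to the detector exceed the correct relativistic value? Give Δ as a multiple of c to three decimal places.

Δ = 0.195c

Galilean: u_cl = 0.211 + 0.953 = 1.1640.
Relativistic: u_rel = (0.211 + 0.953) / (1 + 0.211·0.953) = 1.1640/1.2011 = 0.9691.
Δ = 1.1640 − 0.9691 = 0.1949.
(The classical prediction exceeds c; the relativistic result does not.)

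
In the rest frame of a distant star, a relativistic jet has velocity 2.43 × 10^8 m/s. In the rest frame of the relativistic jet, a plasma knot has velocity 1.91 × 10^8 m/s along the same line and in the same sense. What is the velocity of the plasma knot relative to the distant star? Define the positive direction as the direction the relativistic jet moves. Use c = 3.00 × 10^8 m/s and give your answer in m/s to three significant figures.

2.86 × 10^8 m/s

In units of c (dividing by 3.00 × 10^8 m/s): v = 0.810, u' = 0.637.
u = (u' + v)/(1 + u'v/c²):
u = (0.637 + 0.810) / (1 + 0.637·0.810) = 1.4467/1.5157 = 0.9545
Converting back: u = 0.9545 × 3.00 × 10^8 m/s.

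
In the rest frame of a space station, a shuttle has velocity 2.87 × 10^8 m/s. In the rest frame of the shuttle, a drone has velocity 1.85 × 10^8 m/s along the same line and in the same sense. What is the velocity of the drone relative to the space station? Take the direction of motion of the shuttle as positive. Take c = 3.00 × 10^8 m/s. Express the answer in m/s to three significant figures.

In units of c (dividing by 3.00 × 10^8 m/s): v = 0.957, u' = 0.617.
u = (u' + v)/(1 + u'v/c²):
u = (0.617 + 0.957) / (1 + 0.617·0.957) = 1.5733/1.5899 = 0.9896
(Galilean addition would give +1.573c, exceeding c.)
Converting back: u = 0.9896 × 3.00 × 10^8 m/s.

2.97 × 10^8 m/s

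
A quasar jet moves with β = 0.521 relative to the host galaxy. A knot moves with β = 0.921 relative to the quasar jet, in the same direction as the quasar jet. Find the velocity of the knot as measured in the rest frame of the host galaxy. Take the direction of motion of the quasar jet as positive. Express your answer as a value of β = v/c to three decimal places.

β = 0.974

With v = 0.521 and u' = 0.921 (in units of c),
u = (u' + v)/(1 + u'v/c²):
u = (0.921 + 0.521) / (1 + 0.921·0.521) = 1.4420/1.4798 = 0.9744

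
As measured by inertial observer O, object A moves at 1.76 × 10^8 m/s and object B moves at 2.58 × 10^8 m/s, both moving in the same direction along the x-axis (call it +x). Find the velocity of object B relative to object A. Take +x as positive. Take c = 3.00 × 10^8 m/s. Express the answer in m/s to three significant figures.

+1.66 × 10^8 m/s

β_A = 0.587, β_B = 0.860 (dividing each by c = 3.00 × 10^8 m/s).
Transform to A's frame with the inverse velocity-addition law: u' = (u − v)/(1 − uv/c²), taking u = β_B and v = β_A.
u' = (0.860 − 0.587) / (1 − (0.587)(0.860)) = 0.2733/0.4955 = 0.5517.
u' = 0.5517 × 3.00 × 10^8 m/s.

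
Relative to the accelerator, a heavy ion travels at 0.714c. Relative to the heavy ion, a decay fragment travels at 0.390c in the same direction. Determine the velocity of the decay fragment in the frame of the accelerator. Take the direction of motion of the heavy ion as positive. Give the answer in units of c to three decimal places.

0.864c

With v = 0.714 and u' = 0.390 (in units of c),
u = (u' + v)/(1 + u'v/c²):
u = (0.390 + 0.714) / (1 + 0.390·0.714) = 1.1040/1.2785 = 0.8635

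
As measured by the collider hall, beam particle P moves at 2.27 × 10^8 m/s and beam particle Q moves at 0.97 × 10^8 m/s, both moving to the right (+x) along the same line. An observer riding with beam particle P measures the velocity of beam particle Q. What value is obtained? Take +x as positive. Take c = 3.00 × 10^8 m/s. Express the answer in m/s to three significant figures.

-1.72 × 10^8 m/s

β_A = 0.757, β_B = 0.323 (dividing each by c = 3.00 × 10^8 m/s).
Transform to A's frame with the inverse velocity-addition law: u' = (u − v)/(1 − uv/c²), taking u = β_B and v = β_A.
u' = (0.323 − 0.757) / (1 − (0.757)(0.323)) = -0.4333/0.7553 = -0.5737.
u' = -0.5737 × 3.00 × 10^8 m/s.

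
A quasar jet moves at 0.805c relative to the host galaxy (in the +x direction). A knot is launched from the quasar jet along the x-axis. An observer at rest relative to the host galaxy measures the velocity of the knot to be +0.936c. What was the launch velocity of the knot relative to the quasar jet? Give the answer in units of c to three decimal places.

Invert the composition law: u' = (u − v)/(1 − uv/c²).
u' = (0.936 − 0.805) / (1 − (0.936)(0.805)) = 0.1310/0.2465 = 0.5314.

+0.531c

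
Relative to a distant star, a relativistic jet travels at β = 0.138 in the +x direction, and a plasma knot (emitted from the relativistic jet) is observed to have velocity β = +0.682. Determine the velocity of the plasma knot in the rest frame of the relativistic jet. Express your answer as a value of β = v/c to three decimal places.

Invert the composition law: u' = (u − v)/(1 − uv/c²).
u' = (0.682 − 0.138) / (1 − (0.682)(0.138)) = 0.5440/0.9059 = 0.6005.

β = +0.601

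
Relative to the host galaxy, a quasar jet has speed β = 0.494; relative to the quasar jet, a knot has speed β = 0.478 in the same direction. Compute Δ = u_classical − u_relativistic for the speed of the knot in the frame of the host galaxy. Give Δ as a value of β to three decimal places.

Galilean: u_cl = 0.478 + 0.494 = 0.9720.
Relativistic: u_rel = (0.478 + 0.494) / (1 + 0.478·0.494) = 0.9720/1.2361 = 0.7863.
Δ = 0.9720 − 0.7863 = 0.1857.

Δ = 0.186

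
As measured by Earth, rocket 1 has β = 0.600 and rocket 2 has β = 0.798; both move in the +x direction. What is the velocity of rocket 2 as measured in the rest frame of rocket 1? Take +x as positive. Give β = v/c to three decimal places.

β_A = 0.600, β_B = 0.798.
Transform to A's frame with the inverse velocity-addition law: u' = (u − v)/(1 − uv/c²), taking u = β_B and v = β_A.
u' = (0.798 − 0.600) / (1 − (0.600)(0.798)) = 0.1980/0.5212 = 0.3799.

β = +0.380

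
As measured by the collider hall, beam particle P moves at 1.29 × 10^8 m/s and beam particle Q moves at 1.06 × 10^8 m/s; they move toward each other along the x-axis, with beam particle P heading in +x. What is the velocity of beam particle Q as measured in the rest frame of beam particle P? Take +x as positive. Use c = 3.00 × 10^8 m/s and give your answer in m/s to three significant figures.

β_A = 0.430, β_B = -0.353 (dividing each by c = 3.00 × 10^8 m/s).
Transform to A's frame with the inverse velocity-addition law: u' = (u − v)/(1 − uv/c²), taking u = β_B and v = β_A.
u' = (-0.353 − 0.430) / (1 − (0.430)(-0.353)) = -0.7833/1.1519 = -0.6800.
u' = -0.6800 × 3.00 × 10^8 m/s.

-2.04 × 10^8 m/s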